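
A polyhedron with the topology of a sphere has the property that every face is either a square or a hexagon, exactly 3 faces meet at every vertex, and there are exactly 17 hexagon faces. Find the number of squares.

6

Let x be the number of squares; then F = 17 + x.
Edge–face incidences: 2E = 6·17 + 4·x = 102 + 4x.
Every vertex has degree 3, so 3V = 2E.
Euler: V − E + F = 2 ⇒ (2E)/3 − E + (17 + x) = 2.
Multiply by 6: 2·(2E) − 3·(2E) + 6·(17 + x) = 12, i.e. 102 + 6x − (102 + 4x) = 12.
Collecting terms: 2x = 12, so x = 6.
Then 2E = 102 + 4·6 = 126, so E = 63, V = 2E/3 = 42, F = 17 + 6 = 23.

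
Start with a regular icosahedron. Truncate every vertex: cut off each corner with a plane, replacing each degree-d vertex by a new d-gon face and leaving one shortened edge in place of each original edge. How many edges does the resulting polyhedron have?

90

The base solid has V = 12, E = 30, F = 20.
Truncation replaces each original edge-end by a new vertex, so V′ = 2E = 60.
Each original edge survives, and each old vertex of degree d contributes d new edges; summing degrees gives Σd = 2E, so E′ = E + 2E = 3E = 90.
Each original face survives and each original vertex becomes one new face: F′ = F + V = 32.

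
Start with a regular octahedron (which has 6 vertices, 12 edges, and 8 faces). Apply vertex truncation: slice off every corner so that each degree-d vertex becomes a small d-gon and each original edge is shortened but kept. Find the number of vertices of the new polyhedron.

Truncation replaces each original edge-end by a new vertex, so V′ = 2E = 24.
Each original edge survives, and each old vertex of degree d contributes d new edges; summing degrees gives Σd = 2E, so E′ = E + 2E = 3E = 36.
Each original face survives and each original vertex becomes one new face: F′ = F + V = 14.

24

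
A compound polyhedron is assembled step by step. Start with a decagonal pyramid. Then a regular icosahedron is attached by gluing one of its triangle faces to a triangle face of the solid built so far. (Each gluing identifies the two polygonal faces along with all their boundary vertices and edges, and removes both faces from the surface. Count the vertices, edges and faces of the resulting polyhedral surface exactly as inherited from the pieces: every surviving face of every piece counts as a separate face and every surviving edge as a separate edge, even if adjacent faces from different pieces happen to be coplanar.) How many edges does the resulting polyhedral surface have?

47

A decagonal pyramid: V=11, E=20, F=11.
Attach a regular icosahedron (V=12, E=30, F=20) along a 3-gon: merge 3 vertices and 3 edges, delete both glued faces → V=20, E=47, F=29.
Check: V − E + F = 20 − 47 + 29 = 2.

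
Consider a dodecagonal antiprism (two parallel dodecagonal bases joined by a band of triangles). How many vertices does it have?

24

An antiprism on an n-gon has two n-gon caps and 2n triangles: V = 2·12 = 24, E = 4·12 = 48, F = 2·12 + 2 = 26.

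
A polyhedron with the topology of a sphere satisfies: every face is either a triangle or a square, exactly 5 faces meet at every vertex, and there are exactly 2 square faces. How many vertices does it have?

Let x be the number of triangles; then F = 2 + x.
Edge–face incidences: 2E = 4·2 + 3·x = 8 + 3x.
Every vertex has degree 5, so 5V = 2E.
Euler: V − E + F = 2 ⇒ (2E)/5 − E + (2 + x) = 2.
Multiply by 10: 2·(2E) − 5·(2E) + 10·(2 + x) = 20, i.e. 20 + 10x − 3·(8 + 3x) = 20.
Collecting terms: x − 4 = 20, so x = 24.
Then 2E = 8 + 3·24 = 80, so E = 40, V = 2E/5 = 16, F = 2 + 24 = 26.

16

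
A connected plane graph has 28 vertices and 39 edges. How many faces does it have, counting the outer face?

13

Euler's formula for a connected plane graph: V − E + F = 2, so F = 2 − 28 + 39 = 13.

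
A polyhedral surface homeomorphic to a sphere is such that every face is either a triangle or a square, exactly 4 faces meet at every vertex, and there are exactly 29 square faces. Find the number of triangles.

Let x be the number of triangles; then F = 29 + x.
Edge–face incidences: 2E = 4·29 + 3·x = 116 + 3x.
Every vertex has degree 4, so 4V = 2E.
Euler: V − E + F = 2 ⇒ (2E)/4 − E + (29 + x) = 2.
Multiply by 8: 2·(2E) − 4·(2E) + 8·(29 + x) = 16, i.e. 232 + 8x − 2·(116 + 3x) = 16.
Collecting terms: 2x = 16, so x = 8.
Then 2E = 116 + 3·8 = 140, so E = 70, V = 2E/4 = 35, F = 29 + 8 = 37.

8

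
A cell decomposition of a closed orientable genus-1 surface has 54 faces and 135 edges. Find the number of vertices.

For a closed orientable surface of genus 1, χ = 2 − 2·1 = 0.
V = 0 + E − F = 0 + 135 − 54 = 81.

81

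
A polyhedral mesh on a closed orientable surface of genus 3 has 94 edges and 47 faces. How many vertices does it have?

43

For a closed orientable surface of genus 3, χ = 2 − 2·3 = -4.
V = -4 + E − F = -4 + 94 − 47 = 43.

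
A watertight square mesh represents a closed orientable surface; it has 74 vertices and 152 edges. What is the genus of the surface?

Every face is a square and each edge borders two faces, so 4F = 2·152, giving F = 76.
χ = V − E + F = 74 − 152 + 76 = -2.
For a closed orientable surface χ = 2 − 2g, so g = (2 − (-2))/2 = 2.

2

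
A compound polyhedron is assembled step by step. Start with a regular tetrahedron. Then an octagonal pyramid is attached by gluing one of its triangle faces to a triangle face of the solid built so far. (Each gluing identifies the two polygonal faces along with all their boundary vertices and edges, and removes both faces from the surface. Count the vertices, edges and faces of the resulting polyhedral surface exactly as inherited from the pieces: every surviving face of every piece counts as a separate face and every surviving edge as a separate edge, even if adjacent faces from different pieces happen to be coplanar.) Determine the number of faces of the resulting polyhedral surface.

A regular tetrahedron: V=4, E=6, F=4.
Attach an octagonal pyramid (V=9, E=16, F=9) along a 3-gon: merge 3 vertices and 3 edges, delete both glued faces → V=10, E=19, F=11.
Check: V − E + F = 10 − 19 + 11 = 2.

11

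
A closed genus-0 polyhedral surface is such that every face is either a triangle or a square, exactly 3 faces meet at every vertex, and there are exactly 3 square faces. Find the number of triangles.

Let x be the number of triangles; then F = 3 + x.
Edge–face incidences: 2E = 4·3 + 3·x = 12 + 3x.
Every vertex has degree 3, so 3V = 2E.
Euler: V − E + F = 2 ⇒ (2E)/3 − E + (3 + x) = 2.
Multiply by 6: 2·(2E) − 3·(2E) + 6·(3 + x) = 12, i.e. 18 + 6x − (12 + 3x) = 12.
Collecting terms: 3x + 6 = 12, so 3x = 6, so x = 2.
Then 2E = 12 + 3·2 = 18, so E = 9, V = 2E/3 = 6, F = 3 + 2 = 5.

2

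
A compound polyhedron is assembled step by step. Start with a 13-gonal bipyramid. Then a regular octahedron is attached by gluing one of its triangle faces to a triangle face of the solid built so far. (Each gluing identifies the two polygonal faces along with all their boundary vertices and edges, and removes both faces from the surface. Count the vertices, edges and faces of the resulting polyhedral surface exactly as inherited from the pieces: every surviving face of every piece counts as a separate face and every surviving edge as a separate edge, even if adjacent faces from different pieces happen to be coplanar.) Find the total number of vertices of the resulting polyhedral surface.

18

A 13-gonal bipyramid: V=15, E=39, F=26.
Attach a regular octahedron (V=6, E=12, F=8) along a 3-gon: merge 3 vertices and 3 edges, delete both glued faces → V=18, E=48, F=32.
Check: V − E + F = 18 − 48 + 32 = 2.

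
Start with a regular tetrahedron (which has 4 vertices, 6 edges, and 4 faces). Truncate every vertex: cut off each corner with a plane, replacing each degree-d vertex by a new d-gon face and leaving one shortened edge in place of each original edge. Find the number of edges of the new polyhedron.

18

Truncation replaces each original edge-end by a new vertex, so V′ = 2E = 12.
Each original edge survives, and each old vertex of degree d contributes d new edges; summing degrees gives Σd = 2E, so E′ = E + 2E = 3E = 18.
Each original face survives and each original vertex becomes one new face: F′ = F + V = 8.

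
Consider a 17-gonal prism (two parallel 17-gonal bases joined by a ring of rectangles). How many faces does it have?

19

A prism on an n-gon has two n-gon bases and n rectangular sides: V = 2·17 = 34, E = 3·17 = 51, F = 17 + 2 = 19.
Check: V − E + F = 34 − 51 + 19 = 2.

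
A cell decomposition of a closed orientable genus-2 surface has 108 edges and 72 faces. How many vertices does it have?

34

For a closed orientable surface of genus 2, χ = 2 − 2·2 = -2.
V = -2 + E − F = -2 + 108 − 72 = 34.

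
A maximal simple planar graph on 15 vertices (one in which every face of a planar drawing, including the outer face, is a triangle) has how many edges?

In a plane triangulation 3F = 2E and V − E + F = 2, so E = 3V − 6 = 3·15 − 6 = 39.

39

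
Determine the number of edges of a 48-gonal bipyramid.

144

A bipyramid over an n-gon has 2n triangular faces and n + 2 vertices: V = 48 + 2 = 50, E = 3·48 = 144, F = 2·48 = 96.
Check: V − E + F = 50 − 144 + 96 = 2.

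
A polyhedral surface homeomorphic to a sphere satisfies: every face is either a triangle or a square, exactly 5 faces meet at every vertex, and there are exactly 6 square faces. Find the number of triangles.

Let x be the number of triangles; then F = 6 + x.
Edge–face incidences: 2E = 4·6 + 3·x = 24 + 3x.
Every vertex has degree 5, so 5V = 2E.
Euler: V − E + F = 2 ⇒ (2E)/5 − E + (6 + x) = 2.
Multiply by 10: 2·(2E) − 5·(2E) + 10·(6 + x) = 20, i.e. 60 + 10x − 3·(24 + 3x) = 20.
Collecting terms: x − 12 = 20, so x = 32.
Then 2E = 24 + 3·32 = 120, so E = 60, V = 2E/5 = 24, F = 6 + 32 = 38.

32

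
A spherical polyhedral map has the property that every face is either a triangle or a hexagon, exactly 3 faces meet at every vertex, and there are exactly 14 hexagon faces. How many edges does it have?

Let x be the number of triangles; then F = 14 + x.
Edge–face incidences: 2E = 6·14 + 3·x = 84 + 3x.
Every vertex has degree 3, so 3V = 2E.
Euler: V − E + F = 2 ⇒ (2E)/3 − E + (14 + x) = 2.
Multiply by 6: 2·(2E) − 3·(2E) + 6·(14 + x) = 12, i.e. 84 + 6x − (84 + 3x) = 12.
Collecting terms: 3x = 12, so x = 4.
Then 2E = 84 + 3·4 = 96, so E = 48, V = 2E/3 = 32, F = 14 + 4 = 18.

48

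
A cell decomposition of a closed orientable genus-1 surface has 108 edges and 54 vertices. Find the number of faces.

54

For a closed orientable surface of genus 1, χ = 2 − 2·1 = 0.
F = 0 − V + E = 0 − 54 + 108 = 54.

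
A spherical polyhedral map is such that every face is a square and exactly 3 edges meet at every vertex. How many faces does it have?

6

Each face has 4 edges and each edge borders two faces, so 2E = 4F.
Each vertex has degree 3, so 3V = 2E and hence V = 4F/3.
Euler: V − E + F = 2 ⇒ (4F/3) − (4F/2) + F = 2.
Multiply by 6: (8 − 12 + 6)F = 12, i.e. 2F = 12.
So F = 6, E = 4·6/2 = 12, V = 4·6/3 = 8.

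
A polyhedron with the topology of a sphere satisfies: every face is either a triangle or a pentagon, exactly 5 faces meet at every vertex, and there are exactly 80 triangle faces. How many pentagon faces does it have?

12

Let x be the number of pentagons; then F = 80 + x.
Edge–face incidences: 2E = 3·80 + 5·x = 240 + 5x.
Every vertex has degree 5, so 5V = 2E.
Euler: V − E + F = 2 ⇒ (2E)/5 − E + (80 + x) = 2.
Multiply by 10: 2·(2E) − 5·(2E) + 10·(80 + x) = 20, i.e. 800 + 10x − 3·(240 + 5x) = 20.
Collecting terms: −5x + 80 = 20, so −5x = −60, so x = 12.
Then 2E = 240 + 5·12 = 300, so E = 150, V = 2E/5 = 60, F = 80 + 12 = 92.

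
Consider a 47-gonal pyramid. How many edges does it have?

94

A pyramid on an n-gon base has one n-gon and n triangles: V = 47 + 1 = 48, E = 2·47 = 94, F = 47 + 1 = 48.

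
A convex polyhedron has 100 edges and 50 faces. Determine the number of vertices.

Here V − E + F = 2.
V = 2 + E − F = 2 + 100 − 50 = 52.

52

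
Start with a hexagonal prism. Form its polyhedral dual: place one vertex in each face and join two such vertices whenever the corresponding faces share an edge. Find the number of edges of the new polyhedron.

18

The base solid has V = 12, E = 18, F = 8.
The dual swaps V and F and preserves E: V′ = F = 8, E′ = E = 18, F′ = V = 12.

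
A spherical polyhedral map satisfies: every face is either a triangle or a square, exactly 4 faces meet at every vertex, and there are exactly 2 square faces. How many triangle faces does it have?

8

Let x be the number of triangles; then F = 2 + x.
Edge–face incidences: 2E = 4·2 + 3·x = 8 + 3x.
Every vertex has degree 4, so 4V = 2E.
Euler: V − E + F = 2 ⇒ (2E)/4 − E + (2 + x) = 2.
Multiply by 8: 2·(2E) − 4·(2E) + 8·(2 + x) = 16, i.e. 16 + 8x − 2·(8 + 3x) = 16.
Collecting terms: 2x = 16, so x = 8.
Then 2E = 8 + 3·8 = 32, so E = 16, V = 2E/4 = 8, F = 2 + 8 = 10.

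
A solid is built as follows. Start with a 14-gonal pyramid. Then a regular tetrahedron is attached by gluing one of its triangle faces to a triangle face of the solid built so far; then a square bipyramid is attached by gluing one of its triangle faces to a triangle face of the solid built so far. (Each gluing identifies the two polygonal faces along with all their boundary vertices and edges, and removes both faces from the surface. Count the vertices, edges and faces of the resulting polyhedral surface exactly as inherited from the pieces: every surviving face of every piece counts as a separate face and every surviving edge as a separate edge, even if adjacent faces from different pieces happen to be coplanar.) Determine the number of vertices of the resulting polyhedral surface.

A 14-gonal pyramid: V=15, E=28, F=15.
Attach a regular tetrahedron (V=4, E=6, F=4) along a 3-gon: merge 3 vertices and 3 edges, delete both glued faces → V=16, E=31, F=17.
Attach a square bipyramid (V=6, E=12, F=8) along a 3-gon: merge 3 vertices and 3 edges, delete both glued faces → V=19, E=40, F=23.
Check: V − E + F = 19 − 40 + 23 = 2.

19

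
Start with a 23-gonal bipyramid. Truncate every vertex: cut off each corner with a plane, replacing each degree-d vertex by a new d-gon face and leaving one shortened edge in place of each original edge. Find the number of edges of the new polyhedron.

The base solid has V = 25, E = 69, F = 46.
Truncation replaces each original edge-end by a new vertex, so V′ = 2E = 138.
Each original edge survives, and each old vertex of degree d contributes d new edges; summing degrees gives Σd = 2E, so E′ = E + 2E = 3E = 207.
Each original face survives and each original vertex becomes one new face: F′ = F + V = 71.

207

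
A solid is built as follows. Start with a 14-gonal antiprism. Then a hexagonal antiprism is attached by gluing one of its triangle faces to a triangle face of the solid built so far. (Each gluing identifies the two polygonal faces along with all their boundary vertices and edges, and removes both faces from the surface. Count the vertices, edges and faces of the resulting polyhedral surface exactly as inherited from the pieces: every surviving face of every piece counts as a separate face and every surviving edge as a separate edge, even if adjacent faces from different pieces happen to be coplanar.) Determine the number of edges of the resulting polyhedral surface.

A 14-gonal antiprism: V=28, E=56, F=30.
Attach a hexagonal antiprism (V=12, E=24, F=14) along a 3-gon: merge 3 vertices and 3 edges, delete both glued faces → V=37, E=77, F=42.
Check: V − E + F = 37 − 77 + 42 = 2.

77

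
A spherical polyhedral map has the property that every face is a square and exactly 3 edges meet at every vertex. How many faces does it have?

Each face has 4 edges and each edge borders two faces, so 2E = 4F.
Each vertex has degree 3, so 3V = 2E and hence V = 4F/3.
Euler: V − E + F = 2 ⇒ (4F/3) − (4F/2) + F = 2.
Multiply by 6: (8 − 12 + 6)F = 12, i.e. 2F = 12.
So F = 6, E = 4·6/2 = 12, V = 4·6/3 = 8.

6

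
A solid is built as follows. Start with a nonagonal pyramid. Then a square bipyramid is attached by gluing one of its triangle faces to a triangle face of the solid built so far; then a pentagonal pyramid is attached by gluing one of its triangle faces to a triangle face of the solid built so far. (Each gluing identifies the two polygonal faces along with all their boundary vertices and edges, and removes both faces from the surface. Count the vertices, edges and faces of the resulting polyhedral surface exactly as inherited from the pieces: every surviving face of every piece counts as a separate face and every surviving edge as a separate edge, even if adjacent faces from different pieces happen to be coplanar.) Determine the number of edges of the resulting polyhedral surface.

A nonagonal pyramid: V=10, E=18, F=10.
Attach a square bipyramid (V=6, E=12, F=8) along a 3-gon: merge 3 vertices and 3 edges, delete both glued faces → V=13, E=27, F=16.
Attach a pentagonal pyramid (V=6, E=10, F=6) along a 3-gon: merge 3 vertices and 3 edges, delete both glued faces → V=16, E=34, F=20.
Check: V − E + F = 16 − 34 + 20 = 2.

34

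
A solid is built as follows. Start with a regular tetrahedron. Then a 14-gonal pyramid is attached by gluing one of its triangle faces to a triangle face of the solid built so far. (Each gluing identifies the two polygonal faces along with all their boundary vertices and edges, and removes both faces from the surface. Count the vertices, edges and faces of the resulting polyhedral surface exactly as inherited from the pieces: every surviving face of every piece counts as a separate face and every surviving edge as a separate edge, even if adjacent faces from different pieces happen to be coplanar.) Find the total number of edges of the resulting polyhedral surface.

A regular tetrahedron: V=4, E=6, F=4.
Attach a 14-gonal pyramid (V=15, E=28, F=15) along a 3-gon: merge 3 vertices and 3 edges, delete both glued faces → V=16, E=31, F=17.
Check: V − E + F = 16 − 31 + 17 = 2.

31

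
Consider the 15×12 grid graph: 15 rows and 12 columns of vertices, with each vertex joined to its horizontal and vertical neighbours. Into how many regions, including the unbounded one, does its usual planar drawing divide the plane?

155

The grid has V = 15·12 = 180 vertices and E = 15·11 + 12·14 = 333 edges.
F = 2 − V + E = 2 − 180 + 333 = 155.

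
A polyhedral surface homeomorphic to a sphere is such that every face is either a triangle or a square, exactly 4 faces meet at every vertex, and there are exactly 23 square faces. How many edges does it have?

Let x be the number of triangles; then F = 23 + x.
Edge–face incidences: 2E = 4·23 + 3·x = 92 + 3x.
Every vertex has degree 4, so 4V = 2E.
Euler: V − E + F = 2 ⇒ (2E)/4 − E + (23 + x) = 2.
Multiply by 8: 2·(2E) − 4·(2E) + 8·(23 + x) = 16, i.e. 184 + 8x − 2·(92 + 3x) = 16.
Collecting terms: 2x = 16, so x = 8.
Then 2E = 92 + 3·8 = 116, so E = 58, V = 2E/4 = 29, F = 23 + 8 = 31.

58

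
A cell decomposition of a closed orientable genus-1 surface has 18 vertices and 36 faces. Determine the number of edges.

For a closed orientable surface of genus 1, χ = 2 − 2·1 = 0.
E = V + F − (0) = 18 + 36 − (0) = 54.

54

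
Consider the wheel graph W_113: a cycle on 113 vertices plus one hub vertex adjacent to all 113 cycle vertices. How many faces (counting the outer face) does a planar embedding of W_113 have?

114

W_113 has V = 113 + 1 = 114 vertices and E = 2·113 = 226 edges.
By Euler's formula F = 2 − V + E = 2 − 114 + 226 = 114.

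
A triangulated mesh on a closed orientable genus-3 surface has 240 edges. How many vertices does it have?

χ = 2 − 2·3 = -4, and every face is a triangle so 3F = 2E.
F = 2E/3 = 160. Then V = -4 + E − F = -4 + 240 − 160 = 76.

76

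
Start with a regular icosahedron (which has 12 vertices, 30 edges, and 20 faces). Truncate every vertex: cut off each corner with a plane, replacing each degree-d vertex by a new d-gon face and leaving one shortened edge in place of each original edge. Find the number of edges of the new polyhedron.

90

Truncation replaces each original edge-end by a new vertex, so V′ = 2E = 60.
Each original edge survives, and each old vertex of degree d contributes d new edges; summing degrees gives Σd = 2E, so E′ = E + 2E = 3E = 90.
Each original face survives and each original vertex becomes one new face: F′ = F + V = 32.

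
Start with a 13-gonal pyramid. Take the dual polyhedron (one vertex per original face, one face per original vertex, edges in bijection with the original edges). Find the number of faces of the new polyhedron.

14

The base solid has V = 14, E = 26, F = 14.
The dual swaps V and F and preserves E: V′ = F = 14, E′ = E = 26, F′ = V = 14.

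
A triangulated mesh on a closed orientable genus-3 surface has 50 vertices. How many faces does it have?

108

χ = 2 − 2·3 = -4, and every face is a triangle so 3F = 2E.
V − E + F = -4 with E = 3F/2 gives 50 − (3/2 − 1)·F = -4, so F = 108 and E = 162.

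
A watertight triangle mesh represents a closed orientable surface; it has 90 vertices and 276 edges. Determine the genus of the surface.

2

Every face is a triangle and each edge borders two faces, so 3F = 2·276, giving F = 184.
χ = V − E + F = 90 − 276 + 184 = -2.
For a closed orientable surface χ = 2 − 2g, so g = (2 − (-2))/2 = 2.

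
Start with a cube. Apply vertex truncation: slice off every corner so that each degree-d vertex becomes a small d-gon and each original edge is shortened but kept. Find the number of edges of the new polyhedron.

36

The base solid has V = 8, E = 12, F = 6.
Truncation replaces each original edge-end by a new vertex, so V′ = 2E = 24.
Each original edge survives, and each old vertex of degree d contributes d new edges; summing degrees gives Σd = 2E, so E′ = E + 2E = 3E = 36.
Each original face survives and each original vertex becomes one new face: F′ = F + V = 14.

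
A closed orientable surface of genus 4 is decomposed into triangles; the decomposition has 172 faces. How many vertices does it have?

χ = 2 − 2·4 = -6, and every face is a triangle so 3F = 2E.
E = 3·172/2 = 258. Then V = -6 + E − F = -6 + 258 − 172 = 80.

80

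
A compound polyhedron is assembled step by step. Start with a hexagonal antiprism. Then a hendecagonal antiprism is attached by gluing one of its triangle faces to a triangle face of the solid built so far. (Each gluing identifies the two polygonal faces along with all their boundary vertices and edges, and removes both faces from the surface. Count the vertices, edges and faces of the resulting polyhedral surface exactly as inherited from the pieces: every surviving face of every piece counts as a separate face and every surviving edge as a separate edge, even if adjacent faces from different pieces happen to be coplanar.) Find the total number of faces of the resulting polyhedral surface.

36

A hexagonal antiprism: V=12, E=24, F=14.
Attach a hendecagonal antiprism (V=22, E=44, F=24) along a 3-gon: merge 3 vertices and 3 edges, delete both glued faces → V=31, E=65, F=36.
Check: V − E + F = 31 − 65 + 36 = 2.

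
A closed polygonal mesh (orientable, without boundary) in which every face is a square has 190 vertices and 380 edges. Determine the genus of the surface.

1

Every face is a square and each edge borders two faces, so 4F = 2·380, giving F = 190.
χ = V − E + F = 190 − 380 + 190 = 0.
For a closed orientable surface χ = 2 − 2g, so g = (2 − (0))/2 = 1.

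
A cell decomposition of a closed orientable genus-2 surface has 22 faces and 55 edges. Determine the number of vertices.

For a closed orientable surface of genus 2, χ = 2 − 2·2 = -2.
V = -2 + E − F = -2 + 55 − 22 = 31.

31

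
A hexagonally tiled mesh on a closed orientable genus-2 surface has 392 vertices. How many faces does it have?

197

χ = 2 − 2·2 = -2, and every face is a hexagon so 6F = 2E.
V − E + F = -2 with E = 6F/2 gives 392 − (6/2 − 1)·F = -2, so F = 197 and E = 591.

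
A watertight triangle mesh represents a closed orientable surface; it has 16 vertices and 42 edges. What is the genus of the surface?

Every face is a triangle and each edge borders two faces, so 3F = 2·42, giving F = 28.
χ = V − E + F = 16 − 42 + 28 = 2.
For a closed orientable surface χ = 2 − 2g, so g = (2 − (2))/2 = 0.

0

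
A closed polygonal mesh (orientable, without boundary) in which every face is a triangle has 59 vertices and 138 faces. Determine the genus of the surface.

Every face is a triangle, so 2E = 3·138 = 414, giving E = 207.
χ = V − E + F = 59 − 207 + 138 = -10.
For a closed orientable surface χ = 2 − 2g, so g = (2 − (-10))/2 = 6.

6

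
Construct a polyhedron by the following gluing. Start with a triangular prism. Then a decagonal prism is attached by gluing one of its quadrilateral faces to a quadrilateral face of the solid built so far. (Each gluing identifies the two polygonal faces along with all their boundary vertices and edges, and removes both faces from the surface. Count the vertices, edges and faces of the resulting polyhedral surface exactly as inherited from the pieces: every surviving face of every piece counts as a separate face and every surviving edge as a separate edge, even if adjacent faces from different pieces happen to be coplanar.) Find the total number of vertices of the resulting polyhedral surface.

A triangular prism: V=6, E=9, F=5.
Attach a decagonal prism (V=20, E=30, F=12) along a 4-gon: merge 4 vertices and 4 edges, delete both glued faces → V=22, E=35, F=15.
Check: V − E + F = 22 − 35 + 15 = 2.

22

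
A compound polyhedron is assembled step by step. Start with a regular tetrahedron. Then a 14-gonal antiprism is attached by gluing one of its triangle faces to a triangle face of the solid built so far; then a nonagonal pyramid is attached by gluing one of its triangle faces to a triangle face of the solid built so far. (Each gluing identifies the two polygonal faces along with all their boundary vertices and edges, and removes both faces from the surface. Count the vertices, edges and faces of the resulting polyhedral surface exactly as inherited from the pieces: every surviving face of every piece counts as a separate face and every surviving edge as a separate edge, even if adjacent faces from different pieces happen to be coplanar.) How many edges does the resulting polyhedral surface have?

A regular tetrahedron: V=4, E=6, F=4.
Attach a 14-gonal antiprism (V=28, E=56, F=30) along a 3-gon: merge 3 vertices and 3 edges, delete both glued faces → V=29, E=59, F=32.
Attach a nonagonal pyramid (V=10, E=18, F=10) along a 3-gon: merge 3 vertices and 3 edges, delete both glued faces → V=36, E=74, F=40.
Check: V − E + F = 36 − 74 + 40 = 2.

74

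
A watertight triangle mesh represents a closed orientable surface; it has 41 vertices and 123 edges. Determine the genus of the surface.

1

Every face is a triangle and each edge borders two faces, so 3F = 2·123, giving F = 82.
χ = V − E + F = 41 − 123 + 82 = 0.
For a closed orientable surface χ = 2 − 2g, so g = (2 − (0))/2 = 1.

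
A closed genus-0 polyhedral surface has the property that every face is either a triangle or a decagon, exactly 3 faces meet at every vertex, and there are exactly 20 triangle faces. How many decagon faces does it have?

12

Let x be the number of decagons; then F = 20 + x.
Edge–face incidences: 2E = 3·20 + 10·x = 60 + 10x.
Every vertex has degree 3, so 3V = 2E.
Euler: V − E + F = 2 ⇒ (2E)/3 − E + (20 + x) = 2.
Multiply by 6: 2·(2E) − 3·(2E) + 6·(20 + x) = 12, i.e. 120 + 6x − (60 + 10x) = 12.
Collecting terms: −4x + 60 = 12, so −4x = −48, so x = 12.
Then 2E = 60 + 10·12 = 180, so E = 90, V = 2E/3 = 60, F = 20 + 12 = 32.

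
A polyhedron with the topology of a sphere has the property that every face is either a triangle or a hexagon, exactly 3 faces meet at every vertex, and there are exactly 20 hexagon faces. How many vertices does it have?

44

Let x be the number of triangles; then F = 20 + x.
Edge–face incidences: 2E = 6·20 + 3·x = 120 + 3x.
Every vertex has degree 3, so 3V = 2E.
Euler: V − E + F = 2 ⇒ (2E)/3 − E + (20 + x) = 2.
Multiply by 6: 2·(2E) − 3·(2E) + 6·(20 + x) = 12, i.e. 120 + 6x − (120 + 3x) = 12.
Collecting terms: 3x = 12, so x = 4.
Then 2E = 120 + 3·4 = 132, so E = 66, V = 2E/3 = 44, F = 20 + 4 = 24.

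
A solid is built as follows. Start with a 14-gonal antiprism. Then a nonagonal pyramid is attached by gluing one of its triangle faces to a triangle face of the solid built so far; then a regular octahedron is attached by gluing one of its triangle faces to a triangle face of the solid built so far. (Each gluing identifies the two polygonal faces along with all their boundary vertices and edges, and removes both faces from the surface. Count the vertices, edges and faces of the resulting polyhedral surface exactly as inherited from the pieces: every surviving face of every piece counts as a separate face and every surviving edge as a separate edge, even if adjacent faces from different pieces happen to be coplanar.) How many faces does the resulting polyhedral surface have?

44

A 14-gonal antiprism: V=28, E=56, F=30.
Attach a nonagonal pyramid (V=10, E=18, F=10) along a 3-gon: merge 3 vertices and 3 edges, delete both glued faces → V=35, E=71, F=38.
Attach a regular octahedron (V=6, E=12, F=8) along a 3-gon: merge 3 vertices and 3 edges, delete both glued faces → V=38, E=80, F=44.
Check: V − E + F = 38 − 80 + 44 = 2.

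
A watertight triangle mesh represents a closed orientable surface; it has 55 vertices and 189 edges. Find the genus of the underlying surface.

Every face is a triangle and each edge borders two faces, so 3F = 2·189, giving F = 126.
χ = V − E + F = 55 − 189 + 126 = -8.
For a closed orientable surface χ = 2 − 2g, so g = (2 − (-8))/2 = 5.

5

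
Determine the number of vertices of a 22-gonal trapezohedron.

46

The n-trapezohedron (dual of the n-antiprism) has V = 2·22 + 2 = 46, E = 4·22 = 88, F = 2·22 = 44.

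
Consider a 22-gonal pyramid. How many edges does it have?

A pyramid on an n-gon base has one n-gon and n triangles: V = 22 + 1 = 23, E = 2·22 = 44, F = 22 + 1 = 23.
Check: V − E + F = 23 − 44 + 23 = 2.

44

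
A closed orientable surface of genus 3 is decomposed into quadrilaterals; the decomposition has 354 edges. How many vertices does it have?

χ = 2 − 2·3 = -4, and every face is a square so 4F = 2E.
F = 2E/4 = 177. Then V = -4 + E − F = -4 + 354 − 177 = 173.

173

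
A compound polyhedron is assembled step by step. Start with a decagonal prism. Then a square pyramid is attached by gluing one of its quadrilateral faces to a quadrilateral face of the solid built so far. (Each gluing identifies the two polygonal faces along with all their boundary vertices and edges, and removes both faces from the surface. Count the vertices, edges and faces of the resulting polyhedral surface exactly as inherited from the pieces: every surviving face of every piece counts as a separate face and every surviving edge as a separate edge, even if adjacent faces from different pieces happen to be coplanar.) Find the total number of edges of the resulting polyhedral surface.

A decagonal prism: V=20, E=30, F=12.
Attach a square pyramid (V=5, E=8, F=5) along a 4-gon: merge 4 vertices and 4 edges, delete both glued faces → V=21, E=34, F=15.
Check: V − E + F = 21 − 34 + 15 = 2.

34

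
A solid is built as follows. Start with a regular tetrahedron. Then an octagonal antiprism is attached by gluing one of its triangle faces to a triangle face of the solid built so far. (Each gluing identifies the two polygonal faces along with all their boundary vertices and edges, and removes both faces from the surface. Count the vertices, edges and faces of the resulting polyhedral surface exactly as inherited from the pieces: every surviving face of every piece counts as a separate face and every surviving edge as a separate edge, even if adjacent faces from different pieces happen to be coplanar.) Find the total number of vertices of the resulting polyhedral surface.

A regular tetrahedron: V=4, E=6, F=4.
Attach an octagonal antiprism (V=16, E=32, F=18) along a 3-gon: merge 3 vertices and 3 edges, delete both glued faces → V=17, E=35, F=20.
Check: V − E + F = 17 − 35 + 20 = 2.

17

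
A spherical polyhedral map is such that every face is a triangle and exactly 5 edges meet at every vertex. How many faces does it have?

20

Each face has 3 edges and each edge borders two faces, so 2E = 3F.
Each vertex has degree 5, so 5V = 2E and hence V = 3F/5.
Euler: V − E + F = 2 ⇒ (3F/5) − (3F/2) + F = 2.
Multiply by 10: (6 − 15 + 10)F = 20, i.e. 1F = 20.
So F = 20, E = 3·20/2 = 30, V = 3·20/5 = 12.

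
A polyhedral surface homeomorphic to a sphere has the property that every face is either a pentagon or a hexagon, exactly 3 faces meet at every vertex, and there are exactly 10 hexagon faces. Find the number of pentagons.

12

Let x be the number of pentagons; then F = 10 + x.
Edge–face incidences: 2E = 6·10 + 5·x = 60 + 5x.
Every vertex has degree 3, so 3V = 2E.
Euler: V − E + F = 2 ⇒ (2E)/3 − E + (10 + x) = 2.
Multiply by 6: 2·(2E) − 3·(2E) + 6·(10 + x) = 12, i.e. 60 + 6x − (60 + 5x) = 12.
Collecting terms: x = 12.
Then 2E = 60 + 5·12 = 120, so E = 60, V = 2E/3 = 40, F = 10 + 12 = 22.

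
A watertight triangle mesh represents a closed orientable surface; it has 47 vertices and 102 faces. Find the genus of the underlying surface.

3

Every face is a triangle, so 2E = 3·102 = 306, giving E = 153.
χ = V − E + F = 47 − 153 + 102 = -4.
For a closed orientable surface χ = 2 − 2g, so g = (2 − (-4))/2 = 3.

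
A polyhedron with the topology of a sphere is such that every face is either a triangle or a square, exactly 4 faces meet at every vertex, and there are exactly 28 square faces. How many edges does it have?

68

Let x be the number of triangles; then F = 28 + x.
Edge–face incidences: 2E = 4·28 + 3·x = 112 + 3x.
Every vertex has degree 4, so 4V = 2E.
Euler: V − E + F = 2 ⇒ (2E)/4 − E + (28 + x) = 2.
Multiply by 8: 2·(2E) − 4·(2E) + 8·(28 + x) = 16, i.e. 224 + 8x − 2·(112 + 3x) = 16.
Collecting terms: 2x = 16, so x = 8.
Then 2E = 112 + 3·8 = 136, so E = 68, V = 2E/4 = 34, F = 28 + 8 = 36.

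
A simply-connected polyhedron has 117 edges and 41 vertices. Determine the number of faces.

Here V − E + F = 2.
F = 2 − V + E = 2 − 41 + 117 = 78.

78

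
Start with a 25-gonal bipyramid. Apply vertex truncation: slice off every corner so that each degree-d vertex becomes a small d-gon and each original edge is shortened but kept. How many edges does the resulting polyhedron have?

225

The base solid has V = 27, E = 75, F = 50.
Truncation replaces each original edge-end by a new vertex, so V′ = 2E = 150.
Each original edge survives, and each old vertex of degree d contributes d new edges; summing degrees gives Σd = 2E, so E′ = E + 2E = 3E = 225.
Each original face survives and each original vertex becomes one new face: F′ = F + V = 77.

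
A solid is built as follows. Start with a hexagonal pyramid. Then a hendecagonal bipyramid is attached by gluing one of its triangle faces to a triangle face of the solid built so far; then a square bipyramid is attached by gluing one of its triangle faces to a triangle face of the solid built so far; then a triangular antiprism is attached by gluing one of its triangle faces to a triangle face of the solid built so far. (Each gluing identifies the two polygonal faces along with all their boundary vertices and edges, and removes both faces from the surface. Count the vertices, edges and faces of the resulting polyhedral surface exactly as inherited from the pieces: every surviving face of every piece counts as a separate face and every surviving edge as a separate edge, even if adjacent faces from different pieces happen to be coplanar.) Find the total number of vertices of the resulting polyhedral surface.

23

A hexagonal pyramid: V=7, E=12, F=7.
Attach a hendecagonal bipyramid (V=13, E=33, F=22) along a 3-gon: merge 3 vertices and 3 edges, delete both glued faces → V=17, E=42, F=27.
Attach a square bipyramid (V=6, E=12, F=8) along a 3-gon: merge 3 vertices and 3 edges, delete both glued faces → V=20, E=51, F=33.
Attach a triangular antiprism (V=6, E=12, F=8) along a 3-gon: merge 3 vertices and 3 edges, delete both glued faces → V=23, E=60, F=39.
Check: V − E + F = 23 − 60 + 39 = 2.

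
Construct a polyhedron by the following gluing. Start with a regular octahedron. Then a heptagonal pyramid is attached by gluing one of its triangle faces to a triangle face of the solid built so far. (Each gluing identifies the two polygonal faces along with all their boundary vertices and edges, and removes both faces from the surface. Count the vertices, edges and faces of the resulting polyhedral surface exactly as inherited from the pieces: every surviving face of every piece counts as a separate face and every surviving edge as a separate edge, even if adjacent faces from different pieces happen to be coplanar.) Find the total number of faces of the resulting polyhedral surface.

14

A regular octahedron: V=6, E=12, F=8.
Attach a heptagonal pyramid (V=8, E=14, F=8) along a 3-gon: merge 3 vertices and 3 edges, delete both glued faces → V=11, E=23, F=14.
Check: V − E + F = 11 − 23 + 14 = 2.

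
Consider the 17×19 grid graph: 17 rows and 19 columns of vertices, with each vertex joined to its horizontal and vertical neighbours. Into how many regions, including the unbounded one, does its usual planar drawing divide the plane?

289

The grid has V = 17·19 = 323 vertices and E = 17·18 + 19·16 = 610 edges.
F = 2 − V + E = 2 − 323 + 610 = 289.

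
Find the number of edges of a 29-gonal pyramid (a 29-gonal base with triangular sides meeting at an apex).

58

A pyramid on an n-gon base has one n-gon and n triangles: V = 29 + 1 = 30, E = 2·29 = 58, F = 29 + 1 = 30.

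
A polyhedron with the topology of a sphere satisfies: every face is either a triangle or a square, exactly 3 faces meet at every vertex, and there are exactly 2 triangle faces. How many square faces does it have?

3

Let x be the number of squares; then F = 2 + x.
Edge–face incidences: 2E = 3·2 + 4·x = 6 + 4x.
Every vertex has degree 3, so 3V = 2E.
Euler: V − E + F = 2 ⇒ (2E)/3 − E + (2 + x) = 2.
Multiply by 6: 2·(2E) − 3·(2E) + 6·(2 + x) = 12, i.e. 12 + 6x − (6 + 4x) = 12.
Collecting terms: 2x + 6 = 12, so 2x = 6, so x = 3.
Then 2E = 6 + 4·3 = 18, so E = 9, V = 2E/3 = 6, F = 2 + 3 = 5.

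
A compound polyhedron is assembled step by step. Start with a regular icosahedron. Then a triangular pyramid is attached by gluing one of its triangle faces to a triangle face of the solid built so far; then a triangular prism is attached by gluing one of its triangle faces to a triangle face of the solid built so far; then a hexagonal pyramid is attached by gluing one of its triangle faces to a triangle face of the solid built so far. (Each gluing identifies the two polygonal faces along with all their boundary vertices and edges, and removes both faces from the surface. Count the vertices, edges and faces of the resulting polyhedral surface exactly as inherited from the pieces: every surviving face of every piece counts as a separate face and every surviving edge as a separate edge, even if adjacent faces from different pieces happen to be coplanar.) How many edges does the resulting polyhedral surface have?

48

A regular icosahedron: V=12, E=30, F=20.
Attach a triangular pyramid (V=4, E=6, F=4) along a 3-gon: merge 3 vertices and 3 edges, delete both glued faces → V=13, E=33, F=22.
Attach a triangular prism (V=6, E=9, F=5) along a 3-gon: merge 3 vertices and 3 edges, delete both glued faces → V=16, E=39, F=25.
Attach a hexagonal pyramid (V=7, E=12, F=7) along a 3-gon: merge 3 vertices and 3 edges, delete both glued faces → V=20, E=48, F=30.
Check: V − E + F = 20 − 48 + 30 = 2.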